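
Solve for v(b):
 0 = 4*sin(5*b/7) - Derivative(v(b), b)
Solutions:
 v(b) = C1 - 28*cos(5*b/7)/5


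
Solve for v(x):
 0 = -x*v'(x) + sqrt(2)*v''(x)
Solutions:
 v(x) = C1 + C2*erfi(2^(1/4)*x/2)


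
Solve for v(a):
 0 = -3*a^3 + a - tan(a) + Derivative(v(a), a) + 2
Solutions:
 v(a) = C1 + 3*a^4/4 - a^2/2 - 2*a - log(cos(a))


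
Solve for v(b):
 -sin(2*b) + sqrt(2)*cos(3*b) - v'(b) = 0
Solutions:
 v(b) = C1 + sqrt(2)*sin(3*b)/3 + cos(2*b)/2


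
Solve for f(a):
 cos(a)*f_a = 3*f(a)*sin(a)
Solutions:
 f(a) = C1/cos(a)^3


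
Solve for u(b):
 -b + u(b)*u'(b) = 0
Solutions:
 u(b) = -sqrt(C1 + b^2)
 u(b) = sqrt(C1 + b^2)


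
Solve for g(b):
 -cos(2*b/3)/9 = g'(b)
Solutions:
 g(b) = C1 - sin(2*b/3)/6


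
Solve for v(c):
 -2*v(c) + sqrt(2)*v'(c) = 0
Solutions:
 v(c) = C1*exp(sqrt(2)*c)


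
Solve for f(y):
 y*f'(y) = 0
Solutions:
 f(y) = C1


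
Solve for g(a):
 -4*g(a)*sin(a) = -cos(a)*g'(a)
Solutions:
 g(a) = C1/cos(a)^4


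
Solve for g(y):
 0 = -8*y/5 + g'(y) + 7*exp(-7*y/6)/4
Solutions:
 g(y) = C1 + 4*y^2/5 + 3*exp(-7*y/6)/2


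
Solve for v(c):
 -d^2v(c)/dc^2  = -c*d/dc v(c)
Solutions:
 v(c) = C1 + C2*erfi(sqrt(2)*c/2)


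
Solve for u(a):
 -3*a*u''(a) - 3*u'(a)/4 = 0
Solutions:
 u(a) = C1 + C2*a^(3/4)


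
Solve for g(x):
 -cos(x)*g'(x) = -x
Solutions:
 g(x) = C1 + Integral(x/cos(x), x)


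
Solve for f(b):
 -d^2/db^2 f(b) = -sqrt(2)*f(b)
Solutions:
 f(b) = C1*exp(-2^(1/4)*b) + C2*exp(2^(1/4)*b)


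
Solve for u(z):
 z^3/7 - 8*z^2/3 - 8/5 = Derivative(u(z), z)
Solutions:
 u(z) = C1 + z^4/28 - 8*z^3/9 - 8*z/5


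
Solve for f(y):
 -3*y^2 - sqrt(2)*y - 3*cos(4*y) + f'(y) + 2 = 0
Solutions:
 f(y) = C1 + y^3 + sqrt(2)*y^2/2 - 2*y + 3*sin(4*y)/4


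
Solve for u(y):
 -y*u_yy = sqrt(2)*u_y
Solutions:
 u(y) = C1 + C2*y^(1 - sqrt(2))


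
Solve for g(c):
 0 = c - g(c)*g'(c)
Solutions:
 g(c) = -sqrt(C1 + c^2)
 g(c) = sqrt(C1 + c^2)


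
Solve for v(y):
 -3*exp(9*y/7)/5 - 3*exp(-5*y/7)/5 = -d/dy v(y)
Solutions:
 v(y) = C1 + 7*exp(9*y/7)/15 - 21*exp(-5*y/7)/25


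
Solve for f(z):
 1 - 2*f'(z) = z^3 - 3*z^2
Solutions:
 f(z) = C1 - z^4/8 + z^3/2 + z/2


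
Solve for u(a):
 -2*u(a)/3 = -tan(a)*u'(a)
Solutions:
 u(a) = C1*sin(a)^(2/3)


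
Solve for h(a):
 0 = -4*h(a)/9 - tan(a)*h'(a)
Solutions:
 h(a) = C1/sin(a)^(4/9)


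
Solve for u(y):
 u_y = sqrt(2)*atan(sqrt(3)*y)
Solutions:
 u(y) = C1 + sqrt(2)*(y*atan(sqrt(3)*y) - sqrt(3)*log(3*y^2 + 1)/6)


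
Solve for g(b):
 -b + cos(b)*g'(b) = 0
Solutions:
 g(b) = C1 + Integral(b/cos(b), b)


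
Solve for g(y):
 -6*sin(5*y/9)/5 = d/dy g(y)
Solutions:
 g(y) = C1 + 54*cos(5*y/9)/25


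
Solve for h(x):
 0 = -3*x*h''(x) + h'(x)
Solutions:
 h(x) = C1 + C2*x^(4/3)


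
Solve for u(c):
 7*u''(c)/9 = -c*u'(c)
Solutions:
 u(c) = C1 + C2*erf(3*sqrt(14)*c/14)


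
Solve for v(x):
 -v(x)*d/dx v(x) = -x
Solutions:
 v(x) = -sqrt(C1 + x^2)
 v(x) = sqrt(C1 + x^2)


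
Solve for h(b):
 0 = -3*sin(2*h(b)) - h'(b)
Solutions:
 h(b) = pi - acos((-C1 - exp(12*b))/(C1 - exp(12*b)))/2
 h(b) = acos((-C1 - exp(12*b))/(C1 - exp(12*b)))/2


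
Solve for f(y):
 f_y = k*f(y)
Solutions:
 f(y) = C1*exp(k*y)


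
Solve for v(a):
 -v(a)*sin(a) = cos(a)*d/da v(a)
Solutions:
 v(a) = C1*cos(a)


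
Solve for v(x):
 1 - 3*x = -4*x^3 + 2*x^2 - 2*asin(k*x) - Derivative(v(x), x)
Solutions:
 v(x) = C1 - x^4 + 2*x^3/3 + 3*x^2/2 - x - 2*Piecewise((x*asin(k*x) + sqrt(-k^2*x^2 + 1)/k, Ne(k, 0)), (0, True))


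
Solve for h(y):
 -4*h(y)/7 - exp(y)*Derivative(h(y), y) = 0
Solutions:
 h(y) = C1*exp(4*exp(-y)/7)


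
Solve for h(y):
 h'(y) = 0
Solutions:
 h(y) = C1


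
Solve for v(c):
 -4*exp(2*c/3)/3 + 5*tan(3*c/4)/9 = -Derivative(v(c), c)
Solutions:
 v(c) = C1 + 2*exp(2*c/3) + 20*log(cos(3*c/4))/27


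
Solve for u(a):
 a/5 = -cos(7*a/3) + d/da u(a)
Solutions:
 u(a) = C1 + a^2/10 + 3*sin(7*a/3)/7


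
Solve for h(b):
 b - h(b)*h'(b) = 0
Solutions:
 h(b) = -sqrt(C1 + b^2)
 h(b) = sqrt(C1 + b^2)


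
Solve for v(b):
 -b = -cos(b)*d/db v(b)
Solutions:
 v(b) = C1 + Integral(b/cos(b), b)


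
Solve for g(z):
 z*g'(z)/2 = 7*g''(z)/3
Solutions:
 g(z) = C1 + C2*erfi(sqrt(21)*z/14)


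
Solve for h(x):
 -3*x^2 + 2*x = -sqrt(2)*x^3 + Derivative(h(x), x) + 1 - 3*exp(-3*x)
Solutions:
 h(x) = C1 + sqrt(2)*x^4/4 - x^3 + x^2 - x - exp(-3*x)


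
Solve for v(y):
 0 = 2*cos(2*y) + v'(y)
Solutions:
 v(y) = C1 - sin(2*y)


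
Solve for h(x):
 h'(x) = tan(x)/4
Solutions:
 h(x) = C1 - log(cos(x))/4


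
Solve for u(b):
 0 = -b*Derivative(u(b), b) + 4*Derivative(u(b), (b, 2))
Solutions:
 u(b) = C1 + C2*erfi(sqrt(2)*b/4)


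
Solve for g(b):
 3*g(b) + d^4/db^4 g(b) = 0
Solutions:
 g(b) = (C1*sin(sqrt(2)*3^(1/4)*b/2) + C2*cos(sqrt(2)*3^(1/4)*b/2))*exp(-sqrt(2)*3^(1/4)*b/2) + (C3*sin(sqrt(2)*3^(1/4)*b/2) + C4*cos(sqrt(2)*3^(1/4)*b/2))*exp(sqrt(2)*3^(1/4)*b/2)


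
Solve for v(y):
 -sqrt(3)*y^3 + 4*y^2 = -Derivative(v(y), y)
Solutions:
 v(y) = C1 + sqrt(3)*y^4/4 - 4*y^3/3


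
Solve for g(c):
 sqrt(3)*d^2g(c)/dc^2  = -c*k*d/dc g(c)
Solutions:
 g(c) = Piecewise((-sqrt(2)*3^(1/4)*sqrt(pi)*C1*erf(sqrt(2)*3^(3/4)*c*sqrt(k)/6)/(2*sqrt(k)) - C2, (k > 0) | (k < 0)), (-C1*c - C2, True))


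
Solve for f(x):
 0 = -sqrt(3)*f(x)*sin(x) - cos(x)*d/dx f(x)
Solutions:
 f(x) = C1*cos(x)^(sqrt(3))


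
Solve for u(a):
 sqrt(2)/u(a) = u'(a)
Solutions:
 u(a) = -sqrt(C1 + 2*sqrt(2)*a)
 u(a) = sqrt(C1 + 2*sqrt(2)*a)


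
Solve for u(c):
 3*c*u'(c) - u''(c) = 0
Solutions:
 u(c) = C1 + C2*erfi(sqrt(6)*c/2)


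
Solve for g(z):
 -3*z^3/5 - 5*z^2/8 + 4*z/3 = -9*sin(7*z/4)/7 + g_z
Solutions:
 g(z) = C1 - 3*z^4/20 - 5*z^3/24 + 2*z^2/3 - 36*cos(7*z/4)/49


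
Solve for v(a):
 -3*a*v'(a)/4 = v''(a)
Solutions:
 v(a) = C1 + C2*erf(sqrt(6)*a/4)


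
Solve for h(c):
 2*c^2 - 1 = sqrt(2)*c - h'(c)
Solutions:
 h(c) = C1 - 2*c^3/3 + sqrt(2)*c^2/2 + c


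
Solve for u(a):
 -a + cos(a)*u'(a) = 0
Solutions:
 u(a) = C1 + Integral(a/cos(a), a)


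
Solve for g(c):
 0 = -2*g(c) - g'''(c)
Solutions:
 g(c) = C3*exp(-2^(1/3)*c) + (C1*sin(2^(1/3)*sqrt(3)*c/2) + C2*cos(2^(1/3)*sqrt(3)*c/2))*exp(2^(1/3)*c/2)


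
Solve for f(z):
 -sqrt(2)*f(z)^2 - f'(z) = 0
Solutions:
 f(z) = 1/(C1 + sqrt(2)*z)


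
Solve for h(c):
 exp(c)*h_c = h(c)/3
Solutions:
 h(c) = C1*exp(-exp(-c)/3)


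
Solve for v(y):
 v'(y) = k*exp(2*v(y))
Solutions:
 v(y) = log(-sqrt(-1/(C1 + k*y))) - log(2)/2
 v(y) = log(-1/(C1 + k*y))/2 - log(2)/2


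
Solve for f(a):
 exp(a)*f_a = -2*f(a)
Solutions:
 f(a) = C1*exp(2*exp(-a))


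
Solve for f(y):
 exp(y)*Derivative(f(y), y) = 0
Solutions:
 f(y) = C1


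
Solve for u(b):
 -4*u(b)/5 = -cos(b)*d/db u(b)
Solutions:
 u(b) = C1*(sin(b) + 1)^(2/5)/(sin(b) - 1)^(2/5)


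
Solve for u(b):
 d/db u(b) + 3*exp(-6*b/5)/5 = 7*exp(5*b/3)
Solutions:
 u(b) = C1 + 21*exp(5*b/3)/5 + exp(-6*b/5)/2


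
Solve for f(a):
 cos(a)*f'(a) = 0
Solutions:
 f(a) = C1


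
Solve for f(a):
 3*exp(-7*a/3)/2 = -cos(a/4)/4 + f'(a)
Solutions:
 f(a) = C1 + sin(a/4) - 9*exp(-7*a/3)/14


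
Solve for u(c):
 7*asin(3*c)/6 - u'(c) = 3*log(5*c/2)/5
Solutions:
 u(c) = C1 - 3*c*log(c)/5 + 7*c*asin(3*c)/6 - 3*c*log(5)/5 + 3*c*log(2)/5 + 3*c/5 + 7*sqrt(1 - 9*c^2)/18


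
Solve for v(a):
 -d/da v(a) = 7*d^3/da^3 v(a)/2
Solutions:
 v(a) = C1 + C2*sin(sqrt(14)*a/7) + C3*cos(sqrt(14)*a/7)


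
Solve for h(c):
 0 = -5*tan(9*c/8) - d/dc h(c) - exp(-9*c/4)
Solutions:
 h(c) = C1 - 20*log(tan(9*c/8)^2 + 1)/9 + 4*exp(-9*c/4)/9


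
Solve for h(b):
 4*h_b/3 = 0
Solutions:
 h(b) = C1


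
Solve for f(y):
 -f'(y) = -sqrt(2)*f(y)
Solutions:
 f(y) = C1*exp(sqrt(2)*y)


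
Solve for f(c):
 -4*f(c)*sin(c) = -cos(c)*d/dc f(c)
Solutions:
 f(c) = C1/cos(c)^4


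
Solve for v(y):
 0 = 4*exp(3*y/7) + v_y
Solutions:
 v(y) = C1 - 28*exp(3*y/7)/3


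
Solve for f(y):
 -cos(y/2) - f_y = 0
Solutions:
 f(y) = C1 - 2*sin(y/2)


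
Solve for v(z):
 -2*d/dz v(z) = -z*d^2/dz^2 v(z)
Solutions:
 v(z) = C1 + C2*z^3


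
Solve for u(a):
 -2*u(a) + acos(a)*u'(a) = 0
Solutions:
 u(a) = C1*exp(2*Integral(1/acos(a), a))


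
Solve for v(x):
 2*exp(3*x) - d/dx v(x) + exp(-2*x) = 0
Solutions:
 v(x) = C1 + 2*exp(3*x)/3 - exp(-2*x)/2


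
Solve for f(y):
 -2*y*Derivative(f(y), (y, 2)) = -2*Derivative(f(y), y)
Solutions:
 f(y) = C1 + C2*y^2


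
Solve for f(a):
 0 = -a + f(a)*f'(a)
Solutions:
 f(a) = -sqrt(C1 + a^2)
 f(a) = sqrt(C1 + a^2)


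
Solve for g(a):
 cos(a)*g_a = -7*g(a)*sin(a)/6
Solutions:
 g(a) = C1*cos(a)^(7/6)


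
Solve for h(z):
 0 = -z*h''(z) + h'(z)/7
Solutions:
 h(z) = C1 + C2*z^(8/7)


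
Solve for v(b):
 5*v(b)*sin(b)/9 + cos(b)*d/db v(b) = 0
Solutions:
 v(b) = C1*cos(b)^(5/9)


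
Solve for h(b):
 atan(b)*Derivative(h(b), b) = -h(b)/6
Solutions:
 h(b) = C1*exp(-Integral(1/atan(b), b)/6)


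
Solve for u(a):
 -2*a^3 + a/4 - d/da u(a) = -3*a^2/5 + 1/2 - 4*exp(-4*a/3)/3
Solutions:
 u(a) = C1 - a^4/2 + a^3/5 + a^2/8 - a/2 - 1/exp(a)^(4/3)


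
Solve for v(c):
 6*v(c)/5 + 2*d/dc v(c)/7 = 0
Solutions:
 v(c) = C1*exp(-21*c/5)


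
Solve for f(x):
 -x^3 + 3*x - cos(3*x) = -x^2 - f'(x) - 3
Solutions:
 f(x) = C1 + x^4/4 - x^3/3 - 3*x^2/2 - 3*x + sin(3*x)/3


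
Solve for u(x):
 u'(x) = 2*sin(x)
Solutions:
 u(x) = C1 - 2*cos(x)


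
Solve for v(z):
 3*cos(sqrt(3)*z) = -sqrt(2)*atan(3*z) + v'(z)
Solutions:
 v(z) = C1 + sqrt(2)*(z*atan(3*z) - log(9*z^2 + 1)/6) + sqrt(3)*sin(sqrt(3)*z)


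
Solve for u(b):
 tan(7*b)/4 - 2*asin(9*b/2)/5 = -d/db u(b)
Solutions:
 u(b) = C1 + 2*b*asin(9*b/2)/5 + 2*sqrt(4 - 81*b^2)/45 + log(cos(7*b))/28


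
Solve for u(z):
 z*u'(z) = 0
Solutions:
 u(z) = C1


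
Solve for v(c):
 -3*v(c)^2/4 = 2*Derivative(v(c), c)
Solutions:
 v(c) = 8/(C1 + 3*c)


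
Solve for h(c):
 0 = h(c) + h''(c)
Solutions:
 h(c) = C1*sin(c) + C2*cos(c)


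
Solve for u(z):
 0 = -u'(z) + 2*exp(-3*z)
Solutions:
 u(z) = C1 - 2*exp(-3*z)/3


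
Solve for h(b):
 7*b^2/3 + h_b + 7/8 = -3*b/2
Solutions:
 h(b) = C1 - 7*b^3/9 - 3*b^2/4 - 7*b/8


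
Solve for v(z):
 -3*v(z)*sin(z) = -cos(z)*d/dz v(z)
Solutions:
 v(z) = C1/cos(z)^3


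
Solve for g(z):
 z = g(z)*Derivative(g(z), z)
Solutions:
 g(z) = -sqrt(C1 + z^2)
 g(z) = sqrt(C1 + z^2)


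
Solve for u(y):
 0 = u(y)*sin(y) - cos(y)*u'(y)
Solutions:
 u(y) = C1/cos(y)


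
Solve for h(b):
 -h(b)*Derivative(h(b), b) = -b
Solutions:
 h(b) = -sqrt(C1 + b^2)
 h(b) = sqrt(C1 + b^2)


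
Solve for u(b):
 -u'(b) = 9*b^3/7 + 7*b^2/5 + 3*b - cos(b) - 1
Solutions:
 u(b) = C1 - 9*b^4/28 - 7*b^3/15 - 3*b^2/2 + b + sin(b)


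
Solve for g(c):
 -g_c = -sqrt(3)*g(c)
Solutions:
 g(c) = C1*exp(sqrt(3)*c)


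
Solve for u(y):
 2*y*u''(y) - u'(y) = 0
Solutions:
 u(y) = C1 + C2*y^(3/2)


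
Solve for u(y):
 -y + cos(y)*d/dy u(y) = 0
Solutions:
 u(y) = C1 + Integral(y/cos(y), y)


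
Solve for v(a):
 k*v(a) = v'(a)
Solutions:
 v(a) = C1*exp(a*k)


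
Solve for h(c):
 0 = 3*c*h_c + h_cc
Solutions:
 h(c) = C1 + C2*erf(sqrt(6)*c/2)


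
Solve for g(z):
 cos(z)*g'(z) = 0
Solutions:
 g(z) = C1


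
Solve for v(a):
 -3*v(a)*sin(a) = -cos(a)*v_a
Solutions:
 v(a) = C1/cos(a)^3


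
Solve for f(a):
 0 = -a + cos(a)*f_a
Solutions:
 f(a) = C1 + Integral(a/cos(a), a)


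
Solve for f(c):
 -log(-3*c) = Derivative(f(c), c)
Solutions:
 f(c) = C1 - c*log(-c) + c*(1 - log(3))


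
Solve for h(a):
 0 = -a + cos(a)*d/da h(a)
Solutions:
 h(a) = C1 + Integral(a/cos(a), a)


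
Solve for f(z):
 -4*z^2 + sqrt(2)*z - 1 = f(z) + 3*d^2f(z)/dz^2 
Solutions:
 f(z) = C1*sin(sqrt(3)*z/3) + C2*cos(sqrt(3)*z/3) - 4*z^2 + sqrt(2)*z + 23


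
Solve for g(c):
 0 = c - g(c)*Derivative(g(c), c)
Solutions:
 g(c) = -sqrt(C1 + c^2)
 g(c) = sqrt(C1 + c^2)


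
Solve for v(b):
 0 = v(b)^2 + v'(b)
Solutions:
 v(b) = 1/(C1 + b)


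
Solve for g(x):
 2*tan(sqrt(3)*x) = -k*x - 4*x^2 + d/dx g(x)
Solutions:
 g(x) = C1 + k*x^2/2 + 4*x^3/3 - 2*sqrt(3)*log(cos(sqrt(3)*x))/3


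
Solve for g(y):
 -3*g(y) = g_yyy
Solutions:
 g(y) = C3*exp(-3^(1/3)*y) + (C1*sin(3^(5/6)*y/2) + C2*cos(3^(5/6)*y/2))*exp(3^(1/3)*y/2)


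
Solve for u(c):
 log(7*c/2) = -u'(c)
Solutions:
 u(c) = C1 - c*log(c) + c*log(2/7) + c


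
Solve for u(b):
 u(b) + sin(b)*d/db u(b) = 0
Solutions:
 u(b) = C1*sqrt(cos(b) + 1)/sqrt(cos(b) - 1)


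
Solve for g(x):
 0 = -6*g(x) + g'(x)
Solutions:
 g(x) = C1*exp(6*x)


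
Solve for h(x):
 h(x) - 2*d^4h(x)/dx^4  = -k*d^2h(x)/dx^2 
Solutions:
 h(x) = C1*exp(-x*sqrt(k - sqrt(k^2 + 8))/2) + C2*exp(x*sqrt(k - sqrt(k^2 + 8))/2) + C3*exp(-x*sqrt(k + sqrt(k^2 + 8))/2) + C4*exp(x*sqrt(k + sqrt(k^2 + 8))/2)


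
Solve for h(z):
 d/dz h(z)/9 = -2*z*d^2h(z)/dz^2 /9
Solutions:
 h(z) = C1 + C2*sqrt(z)


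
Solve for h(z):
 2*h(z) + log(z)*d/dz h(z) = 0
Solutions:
 h(z) = C1*exp(-2*li(z))


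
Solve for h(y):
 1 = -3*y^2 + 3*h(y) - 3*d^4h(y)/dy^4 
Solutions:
 h(y) = C1*exp(-y) + C2*exp(y) + C3*sin(y) + C4*cos(y) + y^2 + 1/3


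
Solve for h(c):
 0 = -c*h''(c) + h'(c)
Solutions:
 h(c) = C1 + C2*c^2


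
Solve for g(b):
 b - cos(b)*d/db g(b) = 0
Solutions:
 g(b) = C1 + Integral(b/cos(b), b)


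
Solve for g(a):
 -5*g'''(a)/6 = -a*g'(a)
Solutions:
 g(a) = C1 + Integral(C2*airyai(5^(2/3)*6^(1/3)*a/5) + C3*airybi(5^(2/3)*6^(1/3)*a/5), a)


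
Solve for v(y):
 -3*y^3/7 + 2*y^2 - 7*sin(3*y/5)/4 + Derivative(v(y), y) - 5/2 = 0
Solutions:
 v(y) = C1 + 3*y^4/28 - 2*y^3/3 + 5*y/2 - 35*cos(3*y/5)/12


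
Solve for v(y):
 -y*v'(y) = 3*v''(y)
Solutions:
 v(y) = C1 + C2*erf(sqrt(6)*y/6)


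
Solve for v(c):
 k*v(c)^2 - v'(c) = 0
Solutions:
 v(c) = -1/(C1 + c*k)


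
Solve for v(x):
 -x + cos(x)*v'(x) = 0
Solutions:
 v(x) = C1 + Integral(x/cos(x), x)


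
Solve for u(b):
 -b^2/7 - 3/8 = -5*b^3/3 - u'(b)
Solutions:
 u(b) = C1 - 5*b^4/12 + b^3/21 + 3*b/8


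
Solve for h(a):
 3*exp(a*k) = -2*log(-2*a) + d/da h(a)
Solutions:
 h(a) = C1 + 2*a*log(-a) + 2*a*(-1 + log(2)) + Piecewise((3*exp(a*k)/k, Ne(k, 0)), (3*a, True))


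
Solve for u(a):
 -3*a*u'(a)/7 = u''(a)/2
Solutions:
 u(a) = C1 + C2*erf(sqrt(21)*a/7)


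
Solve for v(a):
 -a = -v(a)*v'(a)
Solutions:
 v(a) = -sqrt(C1 + a^2)
 v(a) = sqrt(C1 + a^2)


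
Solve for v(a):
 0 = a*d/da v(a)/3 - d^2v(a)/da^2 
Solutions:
 v(a) = C1 + C2*erfi(sqrt(6)*a/6)


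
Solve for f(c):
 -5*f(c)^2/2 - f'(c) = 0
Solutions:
 f(c) = 2/(C1 + 5*c)


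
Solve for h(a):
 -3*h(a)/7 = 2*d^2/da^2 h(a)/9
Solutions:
 h(a) = C1*sin(3*sqrt(42)*a/14) + C2*cos(3*sqrt(42)*a/14)


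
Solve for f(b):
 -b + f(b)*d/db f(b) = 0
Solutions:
 f(b) = -sqrt(C1 + b^2)
 f(b) = sqrt(C1 + b^2)


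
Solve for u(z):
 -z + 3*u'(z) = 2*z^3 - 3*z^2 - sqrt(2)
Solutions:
 u(z) = C1 + z^4/6 - z^3/3 + z^2/6 - sqrt(2)*z/3


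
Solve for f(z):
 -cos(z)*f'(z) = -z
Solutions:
 f(z) = C1 + Integral(z/cos(z), z)


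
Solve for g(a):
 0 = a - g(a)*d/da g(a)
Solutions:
 g(a) = -sqrt(C1 + a^2)
 g(a) = sqrt(C1 + a^2)


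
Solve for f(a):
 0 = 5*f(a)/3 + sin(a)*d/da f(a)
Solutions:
 f(a) = C1*(cos(a) + 1)^(5/6)/(cos(a) - 1)^(5/6)


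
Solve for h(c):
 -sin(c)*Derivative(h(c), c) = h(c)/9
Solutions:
 h(c) = C1*(cos(c) + 1)^(1/18)/(cos(c) - 1)^(1/18)


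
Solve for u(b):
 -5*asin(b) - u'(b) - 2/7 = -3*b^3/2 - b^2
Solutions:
 u(b) = C1 + 3*b^4/8 + b^3/3 - 5*b*asin(b) - 2*b/7 - 5*sqrt(1 - b^2)


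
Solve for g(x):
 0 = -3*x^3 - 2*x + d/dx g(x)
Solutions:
 g(x) = C1 + 3*x^4/4 + x^2


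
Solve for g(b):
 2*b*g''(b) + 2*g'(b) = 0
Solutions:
 g(b) = C1 + C2*log(b)


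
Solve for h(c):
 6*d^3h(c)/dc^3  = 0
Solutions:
 h(c) = C1 + C2*c + C3*c^2


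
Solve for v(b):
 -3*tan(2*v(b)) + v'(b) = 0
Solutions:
 v(b) = -asin(C1*exp(6*b))/2 + pi/2
 v(b) = asin(C1*exp(6*b))/2


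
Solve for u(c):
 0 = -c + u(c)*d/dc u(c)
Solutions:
 u(c) = -sqrt(C1 + c^2)
 u(c) = sqrt(C1 + c^2)


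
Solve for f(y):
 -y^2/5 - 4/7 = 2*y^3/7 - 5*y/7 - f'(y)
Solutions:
 f(y) = C1 + y^4/14 + y^3/15 - 5*y^2/14 + 4*y/7


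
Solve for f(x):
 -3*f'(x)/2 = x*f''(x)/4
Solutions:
 f(x) = C1 + C2/x^5


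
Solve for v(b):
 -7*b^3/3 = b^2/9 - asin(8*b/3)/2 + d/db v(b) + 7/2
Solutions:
 v(b) = C1 - 7*b^4/12 - b^3/27 + b*asin(8*b/3)/2 - 7*b/2 + sqrt(9 - 64*b^2)/16


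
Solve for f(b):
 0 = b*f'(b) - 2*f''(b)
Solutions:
 f(b) = C1 + C2*erfi(b/2)


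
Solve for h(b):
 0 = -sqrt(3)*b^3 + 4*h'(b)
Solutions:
 h(b) = C1 + sqrt(3)*b^4/16


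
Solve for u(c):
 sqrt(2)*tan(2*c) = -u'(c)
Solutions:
 u(c) = C1 + sqrt(2)*log(cos(2*c))/2


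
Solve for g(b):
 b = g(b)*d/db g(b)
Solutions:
 g(b) = -sqrt(C1 + b^2)
 g(b) = sqrt(C1 + b^2)


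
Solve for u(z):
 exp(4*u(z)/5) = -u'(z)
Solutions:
 u(z) = 5*log(-(1/(C1 + 4*z))^(1/4)) + 5*log(5)/4
 u(z) = 5*log(1/(C1 + 4*z))/4 + 5*log(5)/4
 u(z) = 5*log(-I*(1/(C1 + 4*z))^(1/4)) + 5*log(5)/4
 u(z) = 5*log(I*(1/(C1 + 4*z))^(1/4)) + 5*log(5)/4


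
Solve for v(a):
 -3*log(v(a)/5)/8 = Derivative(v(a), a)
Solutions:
 -8*Integral(1/(-log(_y) + log(5)), (_y, v(a)))/3 = C1 - a


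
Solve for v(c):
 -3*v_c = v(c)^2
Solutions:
 v(c) = 3/(C1 + c)


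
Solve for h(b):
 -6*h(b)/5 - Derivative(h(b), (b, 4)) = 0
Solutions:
 h(b) = (C1*sin(10^(3/4)*3^(1/4)*b/10) + C2*cos(10^(3/4)*3^(1/4)*b/10))*exp(-10^(3/4)*3^(1/4)*b/10) + (C3*sin(10^(3/4)*3^(1/4)*b/10) + C4*cos(10^(3/4)*3^(1/4)*b/10))*exp(10^(3/4)*3^(1/4)*b/10)


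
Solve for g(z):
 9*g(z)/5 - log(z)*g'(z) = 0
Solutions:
 g(z) = C1*exp(9*li(z)/5)


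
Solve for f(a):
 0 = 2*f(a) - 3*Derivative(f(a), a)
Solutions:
 f(a) = C1*exp(2*a/3)


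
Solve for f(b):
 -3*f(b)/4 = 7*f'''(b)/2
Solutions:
 f(b) = C3*exp(-14^(2/3)*3^(1/3)*b/14) + (C1*sin(14^(2/3)*3^(5/6)*b/28) + C2*cos(14^(2/3)*3^(5/6)*b/28))*exp(14^(2/3)*3^(1/3)*b/28)


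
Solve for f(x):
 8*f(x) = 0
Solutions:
 f(x) = 0


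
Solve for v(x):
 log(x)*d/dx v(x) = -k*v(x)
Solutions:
 v(x) = C1*exp(-k*li(x))


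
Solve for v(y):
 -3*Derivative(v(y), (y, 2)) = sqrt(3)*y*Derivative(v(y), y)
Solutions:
 v(y) = C1 + C2*erf(sqrt(2)*3^(3/4)*y/6)


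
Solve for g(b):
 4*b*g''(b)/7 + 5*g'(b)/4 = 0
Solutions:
 g(b) = C1 + C2/b^(19/16)


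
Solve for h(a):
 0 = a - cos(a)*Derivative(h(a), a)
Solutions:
 h(a) = C1 + Integral(a/cos(a), a)


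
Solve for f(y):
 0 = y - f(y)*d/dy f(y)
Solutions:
 f(y) = -sqrt(C1 + y^2)
 f(y) = sqrt(C1 + y^2)


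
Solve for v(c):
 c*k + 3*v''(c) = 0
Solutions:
 v(c) = C1 + C2*c - c^3*k/18


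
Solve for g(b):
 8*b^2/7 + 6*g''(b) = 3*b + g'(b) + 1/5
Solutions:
 g(b) = C1 + C2*exp(b/6) + 8*b^3/21 + 75*b^2/14 + 2243*b/35


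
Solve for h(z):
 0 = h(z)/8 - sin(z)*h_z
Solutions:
 h(z) = C1*(cos(z) - 1)^(1/16)/(cos(z) + 1)^(1/16)


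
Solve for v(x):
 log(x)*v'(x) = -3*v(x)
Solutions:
 v(x) = C1*exp(-3*li(x))


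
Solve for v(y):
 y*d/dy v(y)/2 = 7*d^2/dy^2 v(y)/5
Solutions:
 v(y) = C1 + C2*erfi(sqrt(35)*y/14)


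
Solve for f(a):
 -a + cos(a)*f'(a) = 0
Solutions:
 f(a) = C1 + Integral(a/cos(a), a)


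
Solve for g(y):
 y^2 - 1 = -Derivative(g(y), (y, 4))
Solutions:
 g(y) = C1 + C2*y + C3*y^2 + C4*y^3 - y^6/360 + y^4/24


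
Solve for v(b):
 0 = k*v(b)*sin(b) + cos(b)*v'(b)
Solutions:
 v(b) = C1*exp(k*log(cos(b)))


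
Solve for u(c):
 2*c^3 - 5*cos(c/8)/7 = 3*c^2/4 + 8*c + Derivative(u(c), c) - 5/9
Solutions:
 u(c) = C1 + c^4/2 - c^3/4 - 4*c^2 + 5*c/9 - 40*sin(c/8)/7


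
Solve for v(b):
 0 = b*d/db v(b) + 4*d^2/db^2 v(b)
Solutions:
 v(b) = C1 + C2*erf(sqrt(2)*b/4)


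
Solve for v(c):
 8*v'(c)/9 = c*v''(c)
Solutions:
 v(c) = C1 + C2*c^(17/9)


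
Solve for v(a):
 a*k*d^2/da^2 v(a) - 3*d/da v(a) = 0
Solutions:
 v(a) = C1 + a^(((re(k) + 3)*re(k) + im(k)^2)/(re(k)^2 + im(k)^2))*(C2*sin(3*log(a)*Abs(im(k))/(re(k)^2 + im(k)^2)) + C3*cos(3*log(a)*im(k)/(re(k)^2 + im(k)^2)))


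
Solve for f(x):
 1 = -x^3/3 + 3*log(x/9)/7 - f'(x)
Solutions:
 f(x) = C1 - x^4/12 + 3*x*log(x)/7 - 10*x/7 - 6*x*log(3)/7


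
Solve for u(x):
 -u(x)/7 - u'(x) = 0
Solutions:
 u(x) = C1*exp(-x/7)


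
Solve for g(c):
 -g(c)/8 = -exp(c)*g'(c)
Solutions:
 g(c) = C1*exp(-exp(-c)/8)


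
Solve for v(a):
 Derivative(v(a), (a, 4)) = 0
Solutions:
 v(a) = C1 + C2*a + C3*a^2 + C4*a^3


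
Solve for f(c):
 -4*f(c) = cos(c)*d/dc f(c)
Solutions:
 f(c) = C1*(sin(c)^2 - 2*sin(c) + 1)/(sin(c)^2 + 2*sin(c) + 1)


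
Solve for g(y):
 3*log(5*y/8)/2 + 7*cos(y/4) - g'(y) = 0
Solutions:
 g(y) = C1 + 3*y*log(y)/2 - 5*y*log(2) - 3*y/2 + y*log(10)/2 + y*log(5) + 28*sin(y/4)


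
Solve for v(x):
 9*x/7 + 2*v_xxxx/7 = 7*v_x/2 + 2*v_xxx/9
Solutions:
 v(x) = C1 + C2*exp(x*(-7^(2/3)*(81*sqrt(59385) + 19739)^(1/3) - 28*7^(1/3)/(81*sqrt(59385) + 19739)^(1/3) + 28)/108)*sin(sqrt(3)*7^(1/3)*x*(-7^(1/3)*(81*sqrt(59385) + 19739)^(1/3) + 28/(81*sqrt(59385) + 19739)^(1/3))/108) + C3*exp(x*(-7^(2/3)*(81*sqrt(59385) + 19739)^(1/3) - 28*7^(1/3)/(81*sqrt(59385) + 19739)^(1/3) + 28)/108)*cos(sqrt(3)*7^(1/3)*x*(-7^(1/3)*(81*sqrt(59385) + 19739)^(1/3) + 28/(81*sqrt(59385) + 19739)^(1/3))/108) + C4*exp(x*(28*7^(1/3)/(81*sqrt(59385) + 19739)^(1/3) + 14 + 7^(2/3)*(81*sqrt(59385) + 19739)^(1/3))/54) + 9*x^2/49


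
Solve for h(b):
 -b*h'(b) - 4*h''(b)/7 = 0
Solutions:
 h(b) = C1 + C2*erf(sqrt(14)*b/4)


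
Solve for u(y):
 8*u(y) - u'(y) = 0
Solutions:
 u(y) = C1*exp(8*y)


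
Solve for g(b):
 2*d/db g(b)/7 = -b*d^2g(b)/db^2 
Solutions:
 g(b) = C1 + C2*b^(5/7)


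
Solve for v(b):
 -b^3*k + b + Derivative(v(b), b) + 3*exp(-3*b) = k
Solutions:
 v(b) = C1 + b^4*k/4 - b^2/2 + b*k + exp(-3*b)


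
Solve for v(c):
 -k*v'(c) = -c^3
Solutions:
 v(c) = C1 + c^4/(4*k)


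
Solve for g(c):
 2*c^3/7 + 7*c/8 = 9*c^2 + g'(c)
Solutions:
 g(c) = C1 + c^4/14 - 3*c^3 + 7*c^2/16


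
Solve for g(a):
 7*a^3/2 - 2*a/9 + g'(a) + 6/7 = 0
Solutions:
 g(a) = C1 - 7*a^4/8 + a^2/9 - 6*a/7


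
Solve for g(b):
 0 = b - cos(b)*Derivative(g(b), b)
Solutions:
 g(b) = C1 + Integral(b/cos(b), b)


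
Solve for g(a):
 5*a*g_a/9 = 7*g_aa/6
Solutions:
 g(a) = C1 + C2*erfi(sqrt(105)*a/21)


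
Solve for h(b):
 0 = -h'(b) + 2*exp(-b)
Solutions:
 h(b) = C1 - 2*exp(-b)


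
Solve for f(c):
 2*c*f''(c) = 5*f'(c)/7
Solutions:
 f(c) = C1 + C2*c^(19/14)


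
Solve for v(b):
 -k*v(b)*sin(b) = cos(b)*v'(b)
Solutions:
 v(b) = C1*exp(k*log(cos(b)))


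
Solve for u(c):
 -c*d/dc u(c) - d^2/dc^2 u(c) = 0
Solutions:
 u(c) = C1 + C2*erf(sqrt(2)*c/2)


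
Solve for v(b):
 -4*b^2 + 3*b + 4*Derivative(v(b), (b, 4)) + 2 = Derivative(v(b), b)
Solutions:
 v(b) = C1 + C4*exp(2^(1/3)*b/2) - 4*b^3/3 + 3*b^2/2 + 2*b + (C2*sin(2^(1/3)*sqrt(3)*b/4) + C3*cos(2^(1/3)*sqrt(3)*b/4))*exp(-2^(1/3)*b/4)


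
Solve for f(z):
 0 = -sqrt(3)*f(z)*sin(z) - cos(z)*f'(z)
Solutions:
 f(z) = C1*cos(z)^(sqrt(3))


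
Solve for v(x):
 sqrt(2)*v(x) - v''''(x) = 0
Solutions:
 v(x) = C1*exp(-2^(1/8)*x) + C2*exp(2^(1/8)*x) + C3*sin(2^(1/8)*x) + C4*cos(2^(1/8)*x)


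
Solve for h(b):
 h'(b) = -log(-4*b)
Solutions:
 h(b) = C1 - b*log(-b) + b*(1 - 2*log(2))


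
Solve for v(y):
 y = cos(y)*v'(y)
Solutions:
 v(y) = C1 + Integral(y/cos(y), y)


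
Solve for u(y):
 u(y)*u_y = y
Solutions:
 u(y) = -sqrt(C1 + y^2)
 u(y) = sqrt(C1 + y^2)


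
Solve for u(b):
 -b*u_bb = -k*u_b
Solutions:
 u(b) = C1 + b^(re(k) + 1)*(C2*sin(log(b)*Abs(im(k))) + C3*cos(log(b)*im(k)))


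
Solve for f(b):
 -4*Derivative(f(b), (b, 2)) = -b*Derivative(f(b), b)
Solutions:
 f(b) = C1 + C2*erfi(sqrt(2)*b/4)


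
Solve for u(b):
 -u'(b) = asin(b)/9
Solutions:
 u(b) = C1 - b*asin(b)/9 - sqrt(1 - b^2)/9


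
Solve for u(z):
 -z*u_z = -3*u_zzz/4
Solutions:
 u(z) = C1 + Integral(C2*airyai(6^(2/3)*z/3) + C3*airybi(6^(2/3)*z/3), z)


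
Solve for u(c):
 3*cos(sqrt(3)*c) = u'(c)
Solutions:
 u(c) = C1 + sqrt(3)*sin(sqrt(3)*c)


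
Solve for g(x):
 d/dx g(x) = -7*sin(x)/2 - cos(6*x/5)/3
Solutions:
 g(x) = C1 - 5*sin(6*x/5)/18 + 7*cos(x)/2


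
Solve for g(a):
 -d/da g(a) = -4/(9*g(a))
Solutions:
 g(a) = -sqrt(C1 + 8*a)/3
 g(a) = sqrt(C1 + 8*a)/3


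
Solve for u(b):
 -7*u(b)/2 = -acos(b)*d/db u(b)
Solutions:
 u(b) = C1*exp(7*Integral(1/acos(b), b)/2)


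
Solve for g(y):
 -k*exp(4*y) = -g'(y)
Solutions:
 g(y) = C1 + k*exp(4*y)/4


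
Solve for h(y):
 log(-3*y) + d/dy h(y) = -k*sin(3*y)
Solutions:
 h(y) = C1 + k*cos(3*y)/3 - y*log(-y) - y*log(3) + y


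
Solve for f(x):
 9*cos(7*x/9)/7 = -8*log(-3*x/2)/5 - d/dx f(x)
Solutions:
 f(x) = C1 - 8*x*log(-x)/5 - 8*x*log(3)/5 + 8*x*log(2)/5 + 8*x/5 - 81*sin(7*x/9)/49


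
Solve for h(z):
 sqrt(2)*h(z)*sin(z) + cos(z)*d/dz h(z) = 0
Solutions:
 h(z) = C1*cos(z)^(sqrt(2))


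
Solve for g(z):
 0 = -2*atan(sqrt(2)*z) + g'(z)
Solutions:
 g(z) = C1 + 2*z*atan(sqrt(2)*z) - sqrt(2)*log(2*z^2 + 1)/2


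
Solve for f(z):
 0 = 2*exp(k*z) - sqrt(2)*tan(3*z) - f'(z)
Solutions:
 f(z) = C1 + 2*Piecewise((exp(k*z)/k, Ne(k, 0)), (z, True)) + sqrt(2)*log(cos(3*z))/3


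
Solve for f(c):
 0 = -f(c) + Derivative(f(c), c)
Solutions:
 f(c) = C1*exp(c)


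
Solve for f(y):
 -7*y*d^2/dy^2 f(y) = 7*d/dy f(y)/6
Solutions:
 f(y) = C1 + C2*y^(5/6)


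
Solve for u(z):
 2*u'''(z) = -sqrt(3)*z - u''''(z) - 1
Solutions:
 u(z) = C1 + C2*z + C3*z^2 + C4*exp(-2*z) - sqrt(3)*z^4/48 + z^3*(-2 + sqrt(3))/24


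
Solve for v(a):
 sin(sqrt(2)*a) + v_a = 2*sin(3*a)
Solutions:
 v(a) = C1 - 2*cos(3*a)/3 + sqrt(2)*cos(sqrt(2)*a)/2


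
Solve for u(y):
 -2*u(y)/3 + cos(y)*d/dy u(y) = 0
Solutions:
 u(y) = C1*(sin(y) + 1)^(1/3)/(sin(y) - 1)^(1/3)


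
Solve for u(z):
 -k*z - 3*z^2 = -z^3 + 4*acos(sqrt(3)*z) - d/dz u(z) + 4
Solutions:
 u(z) = C1 + k*z^2/2 - z^4/4 + z^3 + 4*z*acos(sqrt(3)*z) + 4*z - 4*sqrt(3)*sqrt(1 - 3*z^2)/3


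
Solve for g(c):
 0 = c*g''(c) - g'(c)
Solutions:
 g(c) = C1 + C2*c^2


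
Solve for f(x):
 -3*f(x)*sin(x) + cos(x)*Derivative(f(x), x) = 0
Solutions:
 f(x) = C1/cos(x)^3


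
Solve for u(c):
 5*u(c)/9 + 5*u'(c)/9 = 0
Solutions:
 u(c) = C1*exp(-c)


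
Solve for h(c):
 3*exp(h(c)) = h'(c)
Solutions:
 h(c) = log(-1/(C1 + 3*c))


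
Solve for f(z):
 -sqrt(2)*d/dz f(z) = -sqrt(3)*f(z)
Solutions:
 f(z) = C1*exp(sqrt(6)*z/2)


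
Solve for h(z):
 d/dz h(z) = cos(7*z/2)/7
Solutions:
 h(z) = C1 + 2*sin(7*z/2)/49


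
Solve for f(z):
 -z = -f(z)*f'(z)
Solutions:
 f(z) = -sqrt(C1 + z^2)
 f(z) = sqrt(C1 + z^2)


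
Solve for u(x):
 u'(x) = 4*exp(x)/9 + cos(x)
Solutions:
 u(x) = C1 + 4*exp(x)/9 + sin(x)


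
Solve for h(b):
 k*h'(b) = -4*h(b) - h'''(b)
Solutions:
 h(b) = C1*exp(b*(2*k/((-3^(1/3) + 3^(5/6)*I)*(sqrt(3)*sqrt(k^3 + 108) + 18)^(1/3)) + 3^(1/3)*(sqrt(3)*sqrt(k^3 + 108) + 18)^(1/3)/6 - 3^(5/6)*I*(sqrt(3)*sqrt(k^3 + 108) + 18)^(1/3)/6)) + C2*exp(b*(-2*k/((3^(1/3) + 3^(5/6)*I)*(sqrt(3)*sqrt(k^3 + 108) + 18)^(1/3)) + 3^(1/3)*(sqrt(3)*sqrt(k^3 + 108) + 18)^(1/3)/6 + 3^(5/6)*I*(sqrt(3)*sqrt(k^3 + 108) + 18)^(1/3)/6)) + C3*exp(3^(1/3)*b*(3^(1/3)*k/(sqrt(3)*sqrt(k^3 + 108) + 18)^(1/3) - (sqrt(3)*sqrt(k^3 + 108) + 18)^(1/3))/3)


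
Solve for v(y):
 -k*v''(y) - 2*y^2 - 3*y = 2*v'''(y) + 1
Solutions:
 v(y) = C1 + C2*y + C3*exp(-k*y/2) - y^4/(6*k) + y^3*(-3 + 8/k)/(6*k) + y^2*(-1/2 + 3/k - 8/k^2)/k


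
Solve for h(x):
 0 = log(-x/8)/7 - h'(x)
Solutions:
 h(x) = C1 + x*log(-x)/7 + x*(-3*log(2) - 1)/7


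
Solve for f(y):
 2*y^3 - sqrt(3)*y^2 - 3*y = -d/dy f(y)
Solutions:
 f(y) = C1 - y^4/2 + sqrt(3)*y^3/3 + 3*y^2/2


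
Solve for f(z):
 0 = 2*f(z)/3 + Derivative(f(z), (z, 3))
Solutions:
 f(z) = C3*exp(-2^(1/3)*3^(2/3)*z/3) + (C1*sin(2^(1/3)*3^(1/6)*z/2) + C2*cos(2^(1/3)*3^(1/6)*z/2))*exp(2^(1/3)*3^(2/3)*z/6)


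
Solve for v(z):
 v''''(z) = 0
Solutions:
 v(z) = C1 + C2*z + C3*z^2 + C4*z^3


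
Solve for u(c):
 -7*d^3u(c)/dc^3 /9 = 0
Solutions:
 u(c) = C1 + C2*c + C3*c^2


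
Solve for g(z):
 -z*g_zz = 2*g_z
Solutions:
 g(z) = C1 + C2/z


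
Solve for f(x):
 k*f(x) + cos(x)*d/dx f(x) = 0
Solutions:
 f(x) = C1*exp(k*(log(sin(x) - 1) - log(sin(x) + 1))/2)


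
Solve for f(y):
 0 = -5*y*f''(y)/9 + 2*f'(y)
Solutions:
 f(y) = C1 + C2*y^(23/5)


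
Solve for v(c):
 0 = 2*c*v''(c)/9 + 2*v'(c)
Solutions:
 v(c) = C1 + C2/c^8


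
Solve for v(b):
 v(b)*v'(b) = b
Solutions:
 v(b) = -sqrt(C1 + b^2)
 v(b) = sqrt(C1 + b^2)


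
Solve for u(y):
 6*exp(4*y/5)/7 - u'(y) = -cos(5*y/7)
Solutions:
 u(y) = C1 + 15*exp(4*y/5)/14 + 7*sin(5*y/7)/5


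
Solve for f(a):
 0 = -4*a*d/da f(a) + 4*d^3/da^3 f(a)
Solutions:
 f(a) = C1 + Integral(C2*airyai(a) + C3*airybi(a), a)


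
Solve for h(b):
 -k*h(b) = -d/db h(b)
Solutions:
 h(b) = C1*exp(b*k)


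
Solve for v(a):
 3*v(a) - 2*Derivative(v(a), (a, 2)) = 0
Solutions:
 v(a) = C1*exp(-sqrt(6)*a/2) + C2*exp(sqrt(6)*a/2)


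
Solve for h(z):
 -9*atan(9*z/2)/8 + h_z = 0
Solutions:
 h(z) = C1 + 9*z*atan(9*z/2)/8 - log(81*z^2 + 4)/8


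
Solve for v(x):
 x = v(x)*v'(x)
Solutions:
 v(x) = -sqrt(C1 + x^2)
 v(x) = sqrt(C1 + x^2)


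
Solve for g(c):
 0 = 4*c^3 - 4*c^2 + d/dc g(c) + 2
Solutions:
 g(c) = C1 - c^4 + 4*c^3/3 - 2*c


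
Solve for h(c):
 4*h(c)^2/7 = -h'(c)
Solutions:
 h(c) = 7/(C1 + 4*c)


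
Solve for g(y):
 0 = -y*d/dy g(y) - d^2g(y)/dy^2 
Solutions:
 g(y) = C1 + C2*erf(sqrt(2)*y/2)


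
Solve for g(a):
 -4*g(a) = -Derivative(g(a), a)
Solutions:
 g(a) = C1*exp(4*a)


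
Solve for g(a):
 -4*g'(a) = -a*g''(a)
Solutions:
 g(a) = C1 + C2*a^5


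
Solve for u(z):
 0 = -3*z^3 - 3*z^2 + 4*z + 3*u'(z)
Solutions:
 u(z) = C1 + z^4/4 + z^3/3 - 2*z^2/3


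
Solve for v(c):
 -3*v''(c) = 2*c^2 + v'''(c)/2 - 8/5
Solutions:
 v(c) = C1 + C2*c + C3*exp(-6*c) - c^4/18 + c^3/27 + 67*c^2/270


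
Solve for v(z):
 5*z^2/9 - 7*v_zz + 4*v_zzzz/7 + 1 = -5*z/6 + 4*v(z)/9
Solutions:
 v(z) = C1*exp(-sqrt(6)*z*sqrt(147 + sqrt(22057))/12) + C2*exp(sqrt(6)*z*sqrt(147 + sqrt(22057))/12) + C3*sin(sqrt(6)*z*sqrt(-147 + sqrt(22057))/12) + C4*cos(sqrt(6)*z*sqrt(-147 + sqrt(22057))/12) + 5*z^2/4 + 15*z/8 - 297/8


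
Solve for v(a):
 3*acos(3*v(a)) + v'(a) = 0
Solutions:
 Integral(1/acos(3*_y), (_y, v(a))) = C1 - 3*a


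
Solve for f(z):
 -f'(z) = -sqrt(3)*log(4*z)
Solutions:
 f(z) = C1 + sqrt(3)*z*log(z) - sqrt(3)*z + 2*sqrt(3)*z*log(2)


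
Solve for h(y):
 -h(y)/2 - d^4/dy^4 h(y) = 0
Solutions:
 h(y) = (C1*sin(2^(1/4)*y/2) + C2*cos(2^(1/4)*y/2))*exp(-2^(1/4)*y/2) + (C3*sin(2^(1/4)*y/2) + C4*cos(2^(1/4)*y/2))*exp(2^(1/4)*y/2)


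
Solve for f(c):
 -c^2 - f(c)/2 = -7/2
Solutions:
 f(c) = 7 - 2*c^2


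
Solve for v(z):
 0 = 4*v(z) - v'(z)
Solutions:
 v(z) = C1*exp(4*z)


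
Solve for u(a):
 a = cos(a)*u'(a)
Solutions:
 u(a) = C1 + Integral(a/cos(a), a)


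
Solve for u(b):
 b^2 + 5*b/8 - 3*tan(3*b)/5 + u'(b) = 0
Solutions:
 u(b) = C1 - b^3/3 - 5*b^2/16 - log(cos(3*b))/5


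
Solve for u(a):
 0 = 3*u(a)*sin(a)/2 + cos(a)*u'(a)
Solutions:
 u(a) = C1*cos(a)^(3/2)


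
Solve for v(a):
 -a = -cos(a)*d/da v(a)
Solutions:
 v(a) = C1 + Integral(a/cos(a), a)


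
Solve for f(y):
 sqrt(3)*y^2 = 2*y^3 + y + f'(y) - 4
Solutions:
 f(y) = C1 - y^4/2 + sqrt(3)*y^3/3 - y^2/2 + 4*y


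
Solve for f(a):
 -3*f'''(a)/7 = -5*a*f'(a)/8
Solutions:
 f(a) = C1 + Integral(C2*airyai(3^(2/3)*35^(1/3)*a/6) + C3*airybi(3^(2/3)*35^(1/3)*a/6), a)


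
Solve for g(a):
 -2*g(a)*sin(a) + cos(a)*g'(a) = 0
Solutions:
 g(a) = C1/cos(a)^2


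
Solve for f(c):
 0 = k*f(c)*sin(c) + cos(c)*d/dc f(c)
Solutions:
 f(c) = C1*exp(k*log(cos(c)))


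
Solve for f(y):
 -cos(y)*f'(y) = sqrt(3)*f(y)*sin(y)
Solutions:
 f(y) = C1*cos(y)^(sqrt(3))


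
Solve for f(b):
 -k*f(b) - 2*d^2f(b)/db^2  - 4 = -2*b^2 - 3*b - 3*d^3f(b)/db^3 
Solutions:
 f(b) = C1*exp(b*(-2^(2/3)*(-243*k + sqrt((243*k + 16)^2 - 256) - 16)^(1/3) + 4 - 8*2^(1/3)/(-243*k + sqrt((243*k + 16)^2 - 256) - 16)^(1/3))/18) + C2*exp(b*(2^(2/3)*(-243*k + sqrt((243*k + 16)^2 - 256) - 16)^(1/3) - 2^(2/3)*sqrt(3)*I*(-243*k + sqrt((243*k + 16)^2 - 256) - 16)^(1/3) + 8 - 32*2^(1/3)/((-1 + sqrt(3)*I)*(-243*k + sqrt((243*k + 16)^2 - 256) - 16)^(1/3)))/36) + C3*exp(b*(2^(2/3)*(-243*k + sqrt((243*k + 16)^2 - 256) - 16)^(1/3) + 2^(2/3)*sqrt(3)*I*(-243*k + sqrt((243*k + 16)^2 - 256) - 16)^(1/3) + 8 + 32*2^(1/3)/((1 + sqrt(3)*I)*(-243*k + sqrt((243*k + 16)^2 - 256) - 16)^(1/3)))/36) + 2*b^2/k + 3*b/k - 4/k - 8/k^2


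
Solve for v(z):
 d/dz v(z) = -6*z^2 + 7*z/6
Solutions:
 v(z) = C1 - 2*z^3 + 7*z^2/12


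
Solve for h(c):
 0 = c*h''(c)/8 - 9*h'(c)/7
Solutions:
 h(c) = C1 + C2*c^(79/7)


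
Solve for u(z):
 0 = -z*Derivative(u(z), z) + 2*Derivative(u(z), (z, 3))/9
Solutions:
 u(z) = C1 + Integral(C2*airyai(6^(2/3)*z/2) + C3*airybi(6^(2/3)*z/2), z)


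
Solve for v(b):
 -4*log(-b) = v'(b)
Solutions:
 v(b) = C1 - 4*b*log(-b) + 4*b


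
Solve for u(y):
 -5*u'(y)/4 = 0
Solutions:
 u(y) = C1


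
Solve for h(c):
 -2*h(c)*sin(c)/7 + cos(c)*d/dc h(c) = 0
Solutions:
 h(c) = C1/cos(c)^(2/7)


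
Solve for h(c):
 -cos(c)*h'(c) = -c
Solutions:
 h(c) = C1 + Integral(c/cos(c), c)


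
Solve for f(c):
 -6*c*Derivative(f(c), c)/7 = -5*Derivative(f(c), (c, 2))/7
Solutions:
 f(c) = C1 + C2*erfi(sqrt(15)*c/5)


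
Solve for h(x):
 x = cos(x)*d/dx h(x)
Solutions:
 h(x) = C1 + Integral(x/cos(x), x)


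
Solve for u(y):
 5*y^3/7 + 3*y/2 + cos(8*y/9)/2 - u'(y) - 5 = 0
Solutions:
 u(y) = C1 + 5*y^4/28 + 3*y^2/4 - 5*y + 9*sin(8*y/9)/16


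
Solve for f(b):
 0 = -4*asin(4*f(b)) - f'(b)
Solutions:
 Integral(1/asin(4*_y), (_y, f(b))) = C1 - 4*b


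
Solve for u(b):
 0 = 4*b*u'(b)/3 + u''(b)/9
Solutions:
 u(b) = C1 + C2*erf(sqrt(6)*b)


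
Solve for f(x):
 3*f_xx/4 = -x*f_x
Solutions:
 f(x) = C1 + C2*erf(sqrt(6)*x/3)


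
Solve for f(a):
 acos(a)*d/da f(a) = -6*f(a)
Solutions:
 f(a) = C1*exp(-6*Integral(1/acos(a), a))


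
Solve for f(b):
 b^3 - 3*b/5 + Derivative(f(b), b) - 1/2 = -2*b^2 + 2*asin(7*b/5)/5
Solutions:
 f(b) = C1 - b^4/4 - 2*b^3/3 + 3*b^2/10 + 2*b*asin(7*b/5)/5 + b/2 + 2*sqrt(25 - 49*b^2)/35


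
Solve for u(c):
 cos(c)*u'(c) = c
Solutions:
 u(c) = C1 + Integral(c/cos(c), c)


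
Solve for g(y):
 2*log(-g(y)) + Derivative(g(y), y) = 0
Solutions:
 -li(-g(y)) = C1 - 2*y


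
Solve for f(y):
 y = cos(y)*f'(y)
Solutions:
 f(y) = C1 + Integral(y/cos(y), y)


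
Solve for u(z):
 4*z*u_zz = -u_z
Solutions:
 u(z) = C1 + C2*z^(3/4)


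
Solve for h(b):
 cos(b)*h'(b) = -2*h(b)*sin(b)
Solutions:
 h(b) = C1*cos(b)^2


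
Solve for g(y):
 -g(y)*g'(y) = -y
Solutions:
 g(y) = -sqrt(C1 + y^2)
 g(y) = sqrt(C1 + y^2)


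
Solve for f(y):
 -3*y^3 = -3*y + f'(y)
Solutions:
 f(y) = C1 - 3*y^4/4 + 3*y^2/2


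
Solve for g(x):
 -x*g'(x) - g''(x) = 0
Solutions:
 g(x) = C1 + C2*erf(sqrt(2)*x/2)


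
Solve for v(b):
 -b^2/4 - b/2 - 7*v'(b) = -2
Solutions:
 v(b) = C1 - b^3/84 - b^2/28 + 2*b/7


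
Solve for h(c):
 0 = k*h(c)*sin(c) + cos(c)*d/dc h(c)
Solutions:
 h(c) = C1*exp(k*log(cos(c)))


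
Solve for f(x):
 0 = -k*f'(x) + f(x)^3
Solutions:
 f(x) = -sqrt(2)*sqrt(-k/(C1*k + x))/2
 f(x) = sqrt(2)*sqrt(-k/(C1*k + x))/2


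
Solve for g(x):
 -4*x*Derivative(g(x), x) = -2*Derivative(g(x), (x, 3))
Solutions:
 g(x) = C1 + Integral(C2*airyai(2^(1/3)*x) + C3*airybi(2^(1/3)*x), x)


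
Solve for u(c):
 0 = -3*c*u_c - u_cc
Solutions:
 u(c) = C1 + C2*erf(sqrt(6)*c/2)


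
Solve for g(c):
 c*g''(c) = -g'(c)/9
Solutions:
 g(c) = C1 + C2*c^(8/9)


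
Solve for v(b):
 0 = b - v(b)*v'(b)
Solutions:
 v(b) = -sqrt(C1 + b^2)
 v(b) = sqrt(C1 + b^2)


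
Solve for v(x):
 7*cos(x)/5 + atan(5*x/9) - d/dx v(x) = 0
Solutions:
 v(x) = C1 + x*atan(5*x/9) - 9*log(25*x^2 + 81)/10 + 7*sin(x)/5


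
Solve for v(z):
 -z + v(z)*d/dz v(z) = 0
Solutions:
 v(z) = -sqrt(C1 + z^2)
 v(z) = sqrt(C1 + z^2)


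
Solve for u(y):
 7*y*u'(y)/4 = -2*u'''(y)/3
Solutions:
 u(y) = C1 + Integral(C2*airyai(-21^(1/3)*y/2) + C3*airybi(-21^(1/3)*y/2), y)


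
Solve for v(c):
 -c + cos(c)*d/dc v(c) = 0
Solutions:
 v(c) = C1 + Integral(c/cos(c), c)


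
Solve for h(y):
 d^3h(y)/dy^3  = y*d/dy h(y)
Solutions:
 h(y) = C1 + Integral(C2*airyai(y) + C3*airybi(y), y)


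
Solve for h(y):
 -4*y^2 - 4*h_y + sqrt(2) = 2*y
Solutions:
 h(y) = C1 - y^3/3 - y^2/4 + sqrt(2)*y/4


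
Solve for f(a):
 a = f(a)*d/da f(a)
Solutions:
 f(a) = -sqrt(C1 + a^2)
 f(a) = sqrt(C1 + a^2)


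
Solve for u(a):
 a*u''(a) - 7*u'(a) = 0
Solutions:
 u(a) = C1 + C2*a^8


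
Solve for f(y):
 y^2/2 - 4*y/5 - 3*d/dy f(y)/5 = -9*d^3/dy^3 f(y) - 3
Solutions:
 f(y) = C1 + C2*exp(-sqrt(15)*y/15) + C3*exp(sqrt(15)*y/15) + 5*y^3/18 - 2*y^2/3 + 30*y


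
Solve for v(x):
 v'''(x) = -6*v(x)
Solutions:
 v(x) = C3*exp(-6^(1/3)*x) + (C1*sin(2^(1/3)*3^(5/6)*x/2) + C2*cos(2^(1/3)*3^(5/6)*x/2))*exp(6^(1/3)*x/2)


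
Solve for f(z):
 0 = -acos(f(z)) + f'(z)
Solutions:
 Integral(1/acos(_y), (_y, f(z))) = C1 + z


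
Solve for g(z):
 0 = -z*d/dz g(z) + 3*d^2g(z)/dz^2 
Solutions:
 g(z) = C1 + C2*erfi(sqrt(6)*z/6)


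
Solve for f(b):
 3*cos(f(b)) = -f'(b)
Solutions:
 f(b) = pi - asin((C1 + exp(6*b))/(C1 - exp(6*b)))
 f(b) = asin((C1 + exp(6*b))/(C1 - exp(6*b)))


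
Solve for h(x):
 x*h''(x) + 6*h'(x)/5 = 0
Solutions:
 h(x) = C1 + C2/x^(1/5)


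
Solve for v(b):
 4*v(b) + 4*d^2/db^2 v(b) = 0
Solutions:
 v(b) = C1*sin(b) + C2*cos(b)


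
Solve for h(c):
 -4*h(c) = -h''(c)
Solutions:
 h(c) = C1*exp(-2*c) + C2*exp(2*c)


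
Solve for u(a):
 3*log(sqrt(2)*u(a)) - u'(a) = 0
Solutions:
 -2*Integral(1/(2*log(_y) + log(2)), (_y, u(a)))/3 = C1 - a


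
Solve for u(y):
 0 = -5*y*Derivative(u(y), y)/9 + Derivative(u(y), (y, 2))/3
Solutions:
 u(y) = C1 + C2*erfi(sqrt(30)*y/6)


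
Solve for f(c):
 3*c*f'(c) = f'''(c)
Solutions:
 f(c) = C1 + Integral(C2*airyai(3^(1/3)*c) + C3*airybi(3^(1/3)*c), c)


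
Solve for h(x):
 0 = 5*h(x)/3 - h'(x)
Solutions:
 h(x) = C1*exp(5*x/3)


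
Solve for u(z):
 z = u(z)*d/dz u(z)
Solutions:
 u(z) = -sqrt(C1 + z^2)
 u(z) = sqrt(C1 + z^2)


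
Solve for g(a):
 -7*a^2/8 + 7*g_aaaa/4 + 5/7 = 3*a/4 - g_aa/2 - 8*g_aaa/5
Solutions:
 g(a) = C1 + C2*a + 7*a^4/48 - 97*a^3/60 + 12153*a^2/1400 + (C3*sin(sqrt(94)*a/35) + C4*cos(sqrt(94)*a/35))*exp(-16*a/35)


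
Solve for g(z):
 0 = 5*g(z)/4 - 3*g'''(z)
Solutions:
 g(z) = C3*exp(90^(1/3)*z/6) + (C1*sin(10^(1/3)*3^(1/6)*z/4) + C2*cos(10^(1/3)*3^(1/6)*z/4))*exp(-90^(1/3)*z/12)
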